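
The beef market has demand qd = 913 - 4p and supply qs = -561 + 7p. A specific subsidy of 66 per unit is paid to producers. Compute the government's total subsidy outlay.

Government cost = 35970

Pre-subsidy: 913 - 4p = -561 + 7p gives p* = 134, q* = 377.
With the subsidy, sellers receive ps = pb + 66 for each unit, where pb is the price buyers pay.
Supply in terms of pb becomes qs = -561 + 7(pb + 66) = -99 + 7pb. Setting this equal to demand: 913 - 4pb = -99 + 7pb, so pb = 92.
Sellers receive ps = 92 + 66 = 158; q' = 913 − 4·92 = 545.
Government outlay = subsidy × quantity = 66 × 545 = 35970.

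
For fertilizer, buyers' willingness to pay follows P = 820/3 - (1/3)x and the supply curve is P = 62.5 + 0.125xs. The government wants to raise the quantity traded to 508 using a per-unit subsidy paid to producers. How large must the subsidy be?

Required subsidy s = 22 per unit

At x = 508, from the demand curve buyers pay Pb = 820/3 − (1/3)·508 = 104; from the supply curve sellers need Ps = 62.5 + 0.125·508 = 126.
The subsidy must fill the gap: s = Ps − Pb = 126 − 104 = 22.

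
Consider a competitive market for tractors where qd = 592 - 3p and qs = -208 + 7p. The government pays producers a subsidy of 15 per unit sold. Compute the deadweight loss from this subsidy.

Deadweight loss = 236.25

Pre-subsidy: 592 - 3p = -208 + 7p gives p* = 80, q* = 352.
With the subsidy, sellers receive ps = pb + 15 for each unit, where pb is the price buyers pay.
Supply in terms of pb becomes qs = -208 + 7(pb + 15) = -103 + 7pb. Setting this equal to demand: 592 - 3pb = -103 + 7pb, so pb = 69.5.
Sellers receive ps = 69.5 + 15 = 84.5; q' = 592 − 3·69.5 = 383.5.
The subsidy expands output by 383.5 − 352 = 31.5 past the efficient level; on those units the gap between marginal cost and willingness to pay runs from 0 up to 15.
DWL = ½ × 15 × 31.5 = 236.25.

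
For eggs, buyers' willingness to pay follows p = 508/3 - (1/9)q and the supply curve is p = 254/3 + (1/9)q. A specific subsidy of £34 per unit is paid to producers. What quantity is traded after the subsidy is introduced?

q' = 534

Pre-subsidy: 508/3 - (1/9)q = 254/3 + (1/9)q gives q* = 381 and p* = 127.
With the subsidy, sellers receive ps = pb + 34 for each unit, where pb is the price buyers pay.
On the curves, pb = 508/3 - (1/9)q and ps = 254/3 + (1/9)q; the wedge ps − pb = 34 gives 254/3 + (1/9)q − (508/3 - (1/9)q) = 34, so q' = 534.
Then pb = 508/3 − (1/9)·534 = 110 and ps = 254/3 + (1/9)·534 = 144.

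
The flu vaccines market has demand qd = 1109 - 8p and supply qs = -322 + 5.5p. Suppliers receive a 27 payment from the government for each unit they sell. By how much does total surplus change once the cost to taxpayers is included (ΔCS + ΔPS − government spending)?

Net change in total surplus = -1188

Pre-subsidy: 1109 - 8p = -322 + 5.5p gives p* = 106, q* = 261.
With the subsidy, sellers receive ps = pb + 27 for each unit, where pb is the price buyers pay.
Supply in terms of pb becomes qs = -322 + 5.5(pb + 27) = -173.5 + 5.5pb. Setting this equal to demand: 1109 - 8pb = -173.5 + 5.5pb, so pb = 95.
Sellers receive ps = 95 + 27 = 122; q' = 1109 − 8·95 = 349.
ΔCS = ½(261 + 349)(106 − 95) = 3355; ΔPS = ½(261 + 349)(122 − 106) = 4880.
Government spending = 27 × 349 = 9423.
Net change = 3355 + 4880 − 9423 = -1188. The loss equals the DWL triangle ½·27·88.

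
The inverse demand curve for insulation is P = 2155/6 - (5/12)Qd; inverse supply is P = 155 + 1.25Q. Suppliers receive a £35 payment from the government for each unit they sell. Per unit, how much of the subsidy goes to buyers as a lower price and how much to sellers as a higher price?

Buyers gain £8.75 per unit; sellers gain £26.25 per unit

Pre-subsidy: 2155/6 - (5/12)Q = 155 + 1.25Q gives Q* = 122.5 and P* = 308.125.
With the subsidy, sellers receive Ps = Pb + 35 for each unit, where Pb is the price buyers pay.
On the curves, Pb = 2155/6 - (5/12)Q and Ps = 155 + 1.25Q; the wedge Ps − Pb = 35 gives 155 + 1.25Q − (2155/6 - (5/12)Q) = 35, so Q' = 143.5.
Then Pb = 2155/6 − (5/12)·143.5 = 299.375 and Ps = 155 + 1.25·143.5 = 334.375.
Buyers' price falls by P* − Pb = 308.125 − 299.375 = 8.75; sellers' price rises by Ps − P* = 334.375 − 308.125 = 26.25.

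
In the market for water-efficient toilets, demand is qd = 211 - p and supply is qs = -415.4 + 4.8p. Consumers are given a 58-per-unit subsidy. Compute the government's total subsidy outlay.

Government cost = 8758

Pre-subsidy: 211 - p = -415.4 + 4.8p gives p* = 108, q* = 103.
With the rebate, buyers effectively pay pb = ps − 58, where ps is the price sellers receive.
Demand in terms of ps becomes qd = 211 − 1(ps − 58) = 269 - ps. Setting this equal to supply: 269 - ps = -415.4 + 4.8ps, so ps = 118.
Buyers pay pb = 118 − 58 = 60; q' = -415.4 + 4.8·118 = 151.
Government outlay = subsidy × quantity = 58 × 151 = 8758.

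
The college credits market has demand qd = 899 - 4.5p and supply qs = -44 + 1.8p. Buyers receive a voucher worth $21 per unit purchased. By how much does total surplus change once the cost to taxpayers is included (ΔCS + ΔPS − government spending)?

Net change in total surplus = -$283.5

Pre-subsidy: 899 - 4.5p = -44 + 1.8p gives p* = 9430/63, q* = 1578/7.
With the rebate, buyers effectively pay pb = ps − 21, where ps is the price sellers receive.
Demand in terms of ps becomes qd = 899 − 4.5(ps − 21) = 993.5 - 4.5ps. Setting this equal to supply: 993.5 - 4.5ps = -44 + 1.8ps, so ps = 10375/63.
Buyers pay pb = 10375/63 − 21 = 9052/63; q' = -44 + 1.8·(10375/63) = 1767/7.
ΔCS = ½(1578/7 + 1767/7)(9430/63 − 9052/63) = 10035/7; ΔPS = ½(1578/7 + 1767/7)(10375/63 − 9430/63) = 50175/14.
Government spending = 21 × 1767/7 = 5301.
Net change = 10035/7 + 50175/14 − 5301 = -283.5. The loss equals the DWL triangle ½·21·27.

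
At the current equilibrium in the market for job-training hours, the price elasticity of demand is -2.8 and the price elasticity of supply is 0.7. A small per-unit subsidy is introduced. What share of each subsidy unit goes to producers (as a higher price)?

Producer share = 0.8

For a small subsidy around the equilibrium, the benefit split depends on the relative slopes, which at a point are proportional to the elasticities.
Buyer share = εs/(εs + |εd|) = 0.7/(0.7 + 2.8) = 0.2; seller share = |εd|/(εs + |εd|) = 0.8.
So producers capture 0.8 of the subsidy.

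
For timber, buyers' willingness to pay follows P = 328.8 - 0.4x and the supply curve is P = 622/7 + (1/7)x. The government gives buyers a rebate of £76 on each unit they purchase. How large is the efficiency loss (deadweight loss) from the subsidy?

Deadweight loss = £5320

Pre-subsidy: 328.8 - 0.4x = 622/7 + (1/7)x gives x* = 442 and P* = 152.
With the rebate, buyers effectively pay Pb = Ps − 76, where Ps is the price sellers receive.
On the curves, Pb = 328.8 - 0.4x and Ps = 622/7 + (1/7)x; the wedge Ps − Pb = 76 gives 622/7 + (1/7)x − (328.8 - 0.4x) = 76, so x' = 582.
Then Pb = 328.8 − 0.4·582 = 96 and Ps = 622/7 + (1/7)·582 = 172.
The subsidy expands output by 582 − 442 = 140 past the efficient level; on those units the gap between marginal cost and willingness to pay runs from 0 up to 76.
DWL = ½ × 76 × 140 = 5320.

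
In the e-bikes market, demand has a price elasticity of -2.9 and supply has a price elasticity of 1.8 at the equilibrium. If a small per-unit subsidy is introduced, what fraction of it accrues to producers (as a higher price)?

Producer share = 29/47

For a small subsidy around the equilibrium, the benefit split depends on the relative slopes, which at a point are proportional to the elasticities.
Buyer share = εs/(εs + |εd|) = 1.8/(1.8 + 2.9) = 18/47; seller share = |εd|/(εs + |εd|) = 29/47.
So producers capture 29/47 of the subsidy.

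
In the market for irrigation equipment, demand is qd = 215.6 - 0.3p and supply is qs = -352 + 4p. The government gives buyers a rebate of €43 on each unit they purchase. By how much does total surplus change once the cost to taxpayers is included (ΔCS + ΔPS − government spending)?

Pre-subsidy: 215.6 - 0.3p = -352 + 4p gives p* = 132, q* = 176.
With the rebate, buyers effectively pay pb = ps − 43, where ps is the price sellers receive.
Demand in terms of ps becomes qd = 215.6 − 0.3(ps − 43) = 228.5 - 0.3ps. Setting this equal to supply: 228.5 - 0.3ps = -352 + 4ps, so ps = 135.
Buyers pay pb = 135 − 43 = 92; q' = -352 + 4·135 = 188.
ΔCS = ½(176 + 188)(132 − 92) = 7280; ΔPS = ½(176 + 188)(135 − 132) = 546.
Government spending = 43 × 188 = 8084.
Net change = 7280 + 546 − 8084 = -258. The loss equals the DWL triangle ½·43·12.

Net change in total surplus = -€258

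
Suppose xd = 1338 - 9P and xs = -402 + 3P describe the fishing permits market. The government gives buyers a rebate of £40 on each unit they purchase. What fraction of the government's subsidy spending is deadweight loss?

DWL / government spending = 15/41

Pre-subsidy: 1338 - 9P = -402 + 3P gives P* = 145, x* = 33.
With the rebate, buyers effectively pay Pb = Ps − 40, where Ps is the price sellers receive.
Demand in terms of Ps becomes xd = 1338 − 9(Ps − 40) = 1698 - 9Ps. Setting this equal to supply: 1698 - 9Ps = -402 + 3Ps, so Ps = 175.
Buyers pay Pb = 175 − 40 = 135; x' = -402 + 3·175 = 123.
ΔCS = ½(33 + 123)(145 − 135) = 780; ΔPS = ½(33 + 123)(175 − 145) = 2340.
Government spending = 40 × 123 = 4920.
DWL = ½ × 40 × (123 − 33) = 1800; fraction = 1800 / 4920 = 15/41.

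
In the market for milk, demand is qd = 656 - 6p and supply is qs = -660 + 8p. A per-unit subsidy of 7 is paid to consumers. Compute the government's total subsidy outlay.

Government cost = 812

Pre-subsidy: 656 - 6p = -660 + 8p gives p* = 94, q* = 92.
With the rebate, buyers effectively pay pb = ps − 7, where ps is the price sellers receive.
Demand in terms of ps becomes qd = 656 − 6(ps − 7) = 698 - 6ps. Setting this equal to supply: 698 - 6ps = -660 + 8ps, so ps = 97.
Buyers pay pb = 97 − 7 = 90; q' = -660 + 8·97 = 116.
Government outlay = subsidy × quantity = 7 × 116 = 812.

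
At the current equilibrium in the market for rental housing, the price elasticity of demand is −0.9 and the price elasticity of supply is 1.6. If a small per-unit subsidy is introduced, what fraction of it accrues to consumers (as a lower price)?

Consumer share = 0.64

For a small subsidy around the equilibrium, the benefit split depends on the relative slopes, which at a point are proportional to the elasticities.
Buyer share = εs/(εs + |εd|) = 1.6/(1.6 + 0.9) = 0.64; seller share = |εd|/(εs + |εd|) = 0.36.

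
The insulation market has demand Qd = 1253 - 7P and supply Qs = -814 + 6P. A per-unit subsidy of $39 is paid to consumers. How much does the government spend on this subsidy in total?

Government cost = $10374

Pre-subsidy: 1253 - 7P = -814 + 6P gives P* = 159, Q* = 140.
With the rebate, buyers effectively pay Pb = Ps − 39, where Ps is the price sellers receive.
Demand in terms of Ps becomes Qd = 1253 − 7(Ps − 39) = 1526 - 7Ps. Setting this equal to supply: 1526 - 7Ps = -814 + 6Ps, so Ps = 180.
Buyers pay Pb = 180 − 39 = 141; Q' = -814 + 6·180 = 266.
Government outlay = subsidy × quantity = 39 × 266 = 10374.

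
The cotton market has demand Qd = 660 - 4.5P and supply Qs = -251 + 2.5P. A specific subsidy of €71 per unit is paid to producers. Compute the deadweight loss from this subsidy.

Pre-subsidy: 660 - 4.5P = -251 + 2.5P gives P* = 911/7, Q* = 1041/14.
With the subsidy, sellers receive Ps = Pb + 71 for each unit, where Pb is the price buyers pay.
Supply in terms of Pb becomes Qs = -251 + 2.5(Pb + 71) = -73.5 + 2.5Pb. Setting this equal to demand: 660 - 4.5Pb = -73.5 + 2.5Pb, so Pb = 1467/14.
Sellers receive Ps = 1467/14 + 71 = 2461/14; Q' = 660 − 4.5·(1467/14) = 5277/28.
The subsidy expands output by 5277/28 − 1041/14 = 3195/28 past the efficient level; on those units the gap between marginal cost and willingness to pay runs from 0 up to 71.
DWL = ½ × 71 × 3195/28 = 226845/56.

Deadweight loss = 226845/56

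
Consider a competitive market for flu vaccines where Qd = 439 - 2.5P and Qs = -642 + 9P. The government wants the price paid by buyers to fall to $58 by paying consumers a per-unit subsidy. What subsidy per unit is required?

At a buyer price of 58, quantity demanded is 439 − 2.5·58 = 294.
Sellers supply 294 only when they receive Ps with -642 + 9·Ps = 294, i.e. Ps = 104.
s = Ps − Pb = 104 − 58 = 46.

Required subsidy s = $46 per unit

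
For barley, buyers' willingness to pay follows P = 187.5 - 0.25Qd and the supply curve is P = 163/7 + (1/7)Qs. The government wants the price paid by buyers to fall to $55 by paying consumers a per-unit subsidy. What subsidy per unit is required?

At a buyer price of 55, quantity demanded is 750 − 4·55 = 530.
Sellers supply 530 only when they receive Ps = 163/7 + (1/7)·530 = 99.
s = Ps − Pb = 99 − 55 = 44.

Required subsidy s = $44 per unit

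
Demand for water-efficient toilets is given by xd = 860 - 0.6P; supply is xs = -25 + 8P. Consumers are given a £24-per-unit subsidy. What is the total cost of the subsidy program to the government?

Government cost = 837624/43

Pre-subsidy: 860 - 0.6P = -25 + 8P gives P* = 4425/43, x* = 34325/43.
With the rebate, buyers effectively pay Pb = Ps − 24, where Ps is the price sellers receive.
Demand in terms of Ps becomes xd = 860 − 0.6(Ps − 24) = 874.4 - 0.6Ps. Setting this equal to supply: 874.4 - 0.6Ps = -25 + 8Ps, so Ps = 4497/43.
Buyers pay Pb = 4497/43 − 24 = 3465/43; x' = -25 + 8·(4497/43) = 34901/43.
Government outlay = subsidy × quantity = 24 × 34901/43 = 837624/43.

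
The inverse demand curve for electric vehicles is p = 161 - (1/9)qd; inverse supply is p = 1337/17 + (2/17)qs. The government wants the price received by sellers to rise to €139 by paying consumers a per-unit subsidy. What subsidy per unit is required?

At a seller price of 139, quantity supplied is -668.5 + 8.5·139 = 513.
Buyers absorb 513 only when they pay pb = 161 − (1/9)·513 = 104.
s = ps − pb = 139 − 104 = 35.

Required subsidy s = €35 per unit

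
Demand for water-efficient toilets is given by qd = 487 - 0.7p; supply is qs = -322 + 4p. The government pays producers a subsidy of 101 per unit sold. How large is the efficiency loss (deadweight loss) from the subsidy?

Deadweight loss = 142814/47

Pre-subsidy: 487 - 0.7p = -322 + 4p gives p* = 8090/47, q* = 17226/47.
With the subsidy, sellers receive ps = pb + 101 for each unit, where pb is the price buyers pay.
Supply in terms of pb becomes qs = -322 + 4(pb + 101) = 82 + 4pb. Setting this equal to demand: 487 - 0.7pb = 82 + 4pb, so pb = 4050/47.
Sellers receive ps = 4050/47 + 101 = 8797/47; q' = 487 − 0.7·(4050/47) = 20054/47.
The subsidy expands output by 20054/47 − 17226/47 = 2828/47 past the efficient level; on those units the gap between marginal cost and willingness to pay runs from 0 up to 101.
DWL = ½ × 101 × 2828/47 = 142814/47.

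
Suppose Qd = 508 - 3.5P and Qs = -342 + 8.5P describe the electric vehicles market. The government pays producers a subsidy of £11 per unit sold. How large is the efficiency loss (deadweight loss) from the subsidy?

Pre-subsidy: 508 - 3.5P = -342 + 8.5P gives P* = 425/6, Q* = 3121/12.
With the subsidy, sellers receive Ps = Pb + 11 for each unit, where Pb is the price buyers pay.
Supply in terms of Pb becomes Qs = -342 + 8.5(Pb + 11) = -248.5 + 8.5Pb. Setting this equal to demand: 508 - 3.5Pb = -248.5 + 8.5Pb, so Pb = 1513/24.
Sellers receive Ps = 1513/24 + 11 = 1777/24; Q' = 508 − 3.5·(1513/24) = 13793/48.
The subsidy expands output by 13793/48 − 3121/12 = 1309/48 past the efficient level; on those units the gap between marginal cost and willingness to pay runs from 0 up to 11.
DWL = ½ × 11 × 1309/48 = 14399/96.

Deadweight loss = 14399/96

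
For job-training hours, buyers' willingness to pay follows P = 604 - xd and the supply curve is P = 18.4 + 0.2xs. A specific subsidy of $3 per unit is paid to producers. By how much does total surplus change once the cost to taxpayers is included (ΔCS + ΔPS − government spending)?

Pre-subsidy: 604 - x = 18.4 + 0.2x gives x* = 488 and P* = 116.
With the subsidy, sellers receive Ps = Pb + 3 for each unit, where Pb is the price buyers pay.
On the curves, Pb = 604 - x and Ps = 18.4 + 0.2x; the wedge Ps − Pb = 3 gives 18.4 + 0.2x − (604 - x) = 3, so x' = 490.5.
Then Pb = 604 − 1·490.5 = 113.5 and Ps = 18.4 + 0.2·490.5 = 116.5.
ΔCS = ½(488 + 490.5)(116 − 113.5) = 1223.125; ΔPS = ½(488 + 490.5)(116.5 − 116) = 244.625.
Government spending = 3 × 490.5 = 1471.5.
Net change = 1223.125 + 244.625 − 1471.5 = -3.75. The loss equals the DWL triangle ½·3·2.5.

Net change in total surplus = -$3.75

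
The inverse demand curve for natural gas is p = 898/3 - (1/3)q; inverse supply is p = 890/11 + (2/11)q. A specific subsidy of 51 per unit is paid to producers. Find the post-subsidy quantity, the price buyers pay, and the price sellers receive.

Pre-subsidy: 898/3 - (1/3)q = 890/11 + (2/11)q gives q* = 424 and p* = 158.
With the subsidy, sellers receive ps = pb + 51 for each unit, where pb is the price buyers pay.
On the curves, pb = 898/3 - (1/3)q and ps = 890/11 + (2/11)q; the wedge ps − pb = 51 gives 890/11 + (2/11)q − (898/3 - (1/3)q) = 51, so q' = 523.
Then pb = 898/3 − (1/3)·523 = 125 and ps = 890/11 + (2/11)·523 = 176.

q' = 523; buyers pay 125; sellers receive 176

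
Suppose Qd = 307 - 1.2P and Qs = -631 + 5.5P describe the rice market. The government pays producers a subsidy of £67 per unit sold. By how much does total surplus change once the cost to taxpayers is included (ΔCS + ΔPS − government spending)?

Pre-subsidy: 307 - 1.2P = -631 + 5.5P gives P* = 140, Q* = 139.
With the subsidy, sellers receive Ps = Pb + 67 for each unit, where Pb is the price buyers pay.
Supply in terms of Pb becomes Qs = -631 + 5.5(Pb + 67) = -262.5 + 5.5Pb. Setting this equal to demand: 307 - 1.2Pb = -262.5 + 5.5Pb, so Pb = 85.
Sellers receive Ps = 85 + 67 = 152; Q' = 307 − 1.2·85 = 205.
ΔCS = ½(139 + 205)(140 − 85) = 9460; ΔPS = ½(139 + 205)(152 − 140) = 2064.
Government spending = 67 × 205 = 13735.
Net change = 9460 + 2064 − 13735 = -2211. The loss equals the DWL triangle ½·67·66.

Net change in total surplus = -£2211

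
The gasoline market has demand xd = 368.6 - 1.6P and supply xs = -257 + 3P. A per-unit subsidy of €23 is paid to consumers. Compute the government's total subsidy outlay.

Government cost = €4025

Pre-subsidy: 368.6 - 1.6P = -257 + 3P gives P* = 136, x* = 151.
With the rebate, buyers effectively pay Pb = Ps − 23, where Ps is the price sellers receive.
Demand in terms of Ps becomes xd = 368.6 − 1.6(Ps − 23) = 405.4 - 1.6Ps. Setting this equal to supply: 405.4 - 1.6Ps = -257 + 3Ps, so Ps = 144.
Buyers pay Pb = 144 − 23 = 121; x' = -257 + 3·144 = 175.
Government outlay = subsidy × quantity = 23 × 175 = 4025.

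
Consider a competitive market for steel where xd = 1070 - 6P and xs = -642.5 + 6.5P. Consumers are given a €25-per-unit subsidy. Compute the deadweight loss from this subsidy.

Deadweight loss = €975

Pre-subsidy: 1070 - 6P = -642.5 + 6.5P gives P* = 137, x* = 248.
With the rebate, buyers effectively pay Pb = Ps − 25, where Ps is the price sellers receive.
Demand in terms of Ps becomes xd = 1070 − 6(Ps − 25) = 1220 - 6Ps. Setting this equal to supply: 1220 - 6Ps = -642.5 + 6.5Ps, so Ps = 149.
Buyers pay Pb = 149 − 25 = 124; x' = -642.5 + 6.5·149 = 326.
The subsidy expands output by 326 − 248 = 78 past the efficient level; on those units the gap between marginal cost and willingness to pay runs from 0 up to 25.
DWL = ½ × 25 × 78 = 975.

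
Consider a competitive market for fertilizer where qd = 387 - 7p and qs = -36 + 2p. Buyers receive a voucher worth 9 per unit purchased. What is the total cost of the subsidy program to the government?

Government cost = 648

Pre-subsidy: 387 - 7p = -36 + 2p gives p* = 47, q* = 58.
With the rebate, buyers effectively pay pb = ps − 9, where ps is the price sellers receive.
Demand in terms of ps becomes qd = 387 − 7(ps − 9) = 450 - 7ps. Setting this equal to supply: 450 - 7ps = -36 + 2ps, so ps = 54.
Buyers pay pb = 54 − 9 = 45; q' = -36 + 2·54 = 72.
Government outlay = subsidy × quantity = 9 × 72 = 648.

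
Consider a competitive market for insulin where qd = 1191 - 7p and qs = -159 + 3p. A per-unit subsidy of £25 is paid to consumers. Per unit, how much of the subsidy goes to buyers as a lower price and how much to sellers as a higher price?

Pre-subsidy: 1191 - 7p = -159 + 3p gives p* = 135, q* = 246.
With the rebate, buyers effectively pay pb = ps − 25, where ps is the price sellers receive.
Demand in terms of ps becomes qd = 1191 − 7(ps − 25) = 1366 - 7ps. Setting this equal to supply: 1366 - 7ps = -159 + 3ps, so ps = 152.5.
Buyers pay pb = 152.5 − 25 = 127.5; q' = -159 + 3·152.5 = 298.5.
Buyers' price falls by p* − pb = 135 − 127.5 = 7.5; sellers' price rises by ps − p* = 152.5 − 135 = 17.5.

Buyers gain £7.5 per unit; sellers gain £17.5 per unit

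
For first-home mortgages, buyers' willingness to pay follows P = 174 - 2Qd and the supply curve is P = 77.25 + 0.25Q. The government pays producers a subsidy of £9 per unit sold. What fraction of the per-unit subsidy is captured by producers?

Producer share = 1/9

Pre-subsidy: 174 - 2Q = 77.25 + 0.25Q gives Q* = 43 and P* = 88.
With the subsidy, sellers receive Ps = Pb + 9 for each unit, where Pb is the price buyers pay.
On the curves, Pb = 174 - 2Q and Ps = 77.25 + 0.25Q; the wedge Ps − Pb = 9 gives 77.25 + 0.25Q − (174 - 2Q) = 9, so Q' = 47.
Then Pb = 174 − 2·47 = 80 and Ps = 77.25 + 0.25·47 = 89.
Buyers' price falls by P* − Pb = 88 − 80 = 8; sellers' price rises by Ps − P* = 89 − 88 = 1.
So producers capture 1/9 = 1/9 of each unit of subsidy.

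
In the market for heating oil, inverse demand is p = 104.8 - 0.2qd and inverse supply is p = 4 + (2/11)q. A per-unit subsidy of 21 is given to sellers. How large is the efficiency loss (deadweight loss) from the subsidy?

Pre-subsidy: 104.8 - 0.2q = 4 + (2/11)q gives q* = 264 and p* = 52.
With the subsidy, sellers receive ps = pb + 21 for each unit, where pb is the price buyers pay.
On the curves, pb = 104.8 - 0.2q and ps = 4 + (2/11)q; the wedge ps − pb = 21 gives 4 + (2/11)q − (104.8 - 0.2q) = 21, so q' = 319.
Then pb = 104.8 − 0.2·319 = 41 and ps = 4 + (2/11)·319 = 62.
The subsidy expands output by 319 − 264 = 55 past the efficient level; on those units the gap between marginal cost and willingness to pay runs from 0 up to 21.
DWL = ½ × 21 × 55 = 577.5.

Deadweight loss = 577.5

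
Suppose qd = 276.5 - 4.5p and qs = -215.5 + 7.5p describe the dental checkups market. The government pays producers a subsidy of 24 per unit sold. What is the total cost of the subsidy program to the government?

Government cost = 3828

Pre-subsidy: 276.5 - 4.5p = -215.5 + 7.5p gives p* = 41, q* = 92.
With the subsidy, sellers receive ps = pb + 24 for each unit, where pb is the price buyers pay.
Supply in terms of pb becomes qs = -215.5 + 7.5(pb + 24) = -35.5 + 7.5pb. Setting this equal to demand: 276.5 - 4.5pb = -35.5 + 7.5pb, so pb = 26.
Sellers receive ps = 26 + 24 = 50; q' = 276.5 − 4.5·26 = 159.5.
Government outlay = subsidy × quantity = 24 × 159.5 = 3828.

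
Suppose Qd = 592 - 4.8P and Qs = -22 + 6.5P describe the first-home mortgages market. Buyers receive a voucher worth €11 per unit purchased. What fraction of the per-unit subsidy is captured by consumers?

Consumer share = 65/113

Pre-subsidy: 592 - 4.8P = -22 + 6.5P gives P* = 6140/113, Q* = 37424/113.
With the rebate, buyers effectively pay Pb = Ps − 11, where Ps is the price sellers receive.
Demand in terms of Ps becomes Qd = 592 − 4.8(Ps − 11) = 644.8 - 4.8Ps. Setting this equal to supply: 644.8 - 4.8Ps = -22 + 6.5Ps, so Ps = 6668/113.
Buyers pay Pb = 6668/113 − 11 = 5425/113; Q' = -22 + 6.5·(6668/113) = 40856/113.
Buyers' price falls by P* − Pb = 6140/113 − 5425/113 = 715/113; sellers' price rises by Ps − P* = 6668/113 − 6140/113 = 528/113.
So consumers capture (715/113)/11 = 65/113 of each unit of subsidy.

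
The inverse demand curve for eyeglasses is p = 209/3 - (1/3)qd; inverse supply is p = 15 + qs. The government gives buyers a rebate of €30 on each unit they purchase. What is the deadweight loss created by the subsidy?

Pre-subsidy: 209/3 - (1/3)q = 15 + q gives q* = 41 and p* = 56.
With the rebate, buyers effectively pay pb = ps − 30, where ps is the price sellers receive.
On the curves, pb = 209/3 - (1/3)q and ps = 15 + q; the wedge ps − pb = 30 gives 15 + q − (209/3 - (1/3)q) = 30, so q' = 63.5.
Then pb = 209/3 − (1/3)·63.5 = 48.5 and ps = 15 + 1·63.5 = 78.5.
The subsidy expands output by 63.5 − 41 = 22.5 past the efficient level; on those units the gap between marginal cost and willingness to pay runs from 0 up to 30.
DWL = ½ × 30 × 22.5 = 337.5.

Deadweight loss = €337.5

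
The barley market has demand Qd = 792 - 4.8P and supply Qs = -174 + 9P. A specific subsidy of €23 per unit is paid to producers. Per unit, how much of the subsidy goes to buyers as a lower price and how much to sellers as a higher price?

Buyers gain €15 per unit; sellers gain €8 per unit

Pre-subsidy: 792 - 4.8P = -174 + 9P gives P* = 70, Q* = 456.
With the subsidy, sellers receive Ps = Pb + 23 for each unit, where Pb is the price buyers pay.
Supply in terms of Pb becomes Qs = -174 + 9(Pb + 23) = 33 + 9Pb. Setting this equal to demand: 792 - 4.8Pb = 33 + 9Pb, so Pb = 55.
Sellers receive Ps = 55 + 23 = 78; Q' = 792 − 4.8·55 = 528.
Buyers' price falls by P* − Pb = 70 − 55 = 15; sellers' price rises by Ps − P* = 78 − 70 = 8.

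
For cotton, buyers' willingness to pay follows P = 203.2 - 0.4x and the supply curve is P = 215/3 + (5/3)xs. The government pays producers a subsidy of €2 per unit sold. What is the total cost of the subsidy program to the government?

Pre-subsidy: 203.2 - 0.4x = 215/3 + (5/3)x gives x* = 1973/31 and P* = 5510/31.
With the subsidy, sellers receive Ps = Pb + 2 for each unit, where Pb is the price buyers pay.
On the curves, Pb = 203.2 - 0.4x and Ps = 215/3 + (5/3)x; the wedge Ps − Pb = 2 gives 215/3 + (5/3)x − (203.2 - 0.4x) = 2, so x' = 2003/31.
Then Pb = 203.2 − 0.4·(2003/31) = 5498/31 and Ps = 215/3 + (5/3)·(2003/31) = 5560/31.
Government outlay = subsidy × quantity = 2 × 2003/31 = 4006/31.

Government cost = 4006/31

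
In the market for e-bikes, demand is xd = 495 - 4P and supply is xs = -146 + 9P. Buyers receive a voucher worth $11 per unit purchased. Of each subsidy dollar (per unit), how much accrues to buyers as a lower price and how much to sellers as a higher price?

Buyers gain 99/13 per unit; sellers gain 44/13 per unit

Pre-subsidy: 495 - 4P = -146 + 9P gives P* = 641/13, x* = 3871/13.
With the rebate, buyers effectively pay Pb = Ps − 11, where Ps is the price sellers receive.
Demand in terms of Ps becomes xd = 495 − 4(Ps − 11) = 539 - 4Ps. Setting this equal to supply: 539 - 4Ps = -146 + 9Ps, so Ps = 685/13.
Buyers pay Pb = 685/13 − 11 = 542/13; x' = -146 + 9·(685/13) = 4267/13.
Buyers' price falls by P* − Pb = 641/13 − 542/13 = 99/13; sellers' price rises by Ps − P* = 685/13 − 641/13 = 44/13.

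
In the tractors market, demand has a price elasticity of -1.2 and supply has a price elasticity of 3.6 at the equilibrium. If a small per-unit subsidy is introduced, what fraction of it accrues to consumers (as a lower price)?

Consumer share = 0.75

For a small subsidy around the equilibrium, the benefit split depends on the relative slopes, which at a point are proportional to the elasticities.
Buyer share = εs/(εs + |εd|) = 3.6/(3.6 + 1.2) = 0.75; seller share = |εd|/(εs + |εd|) = 0.25.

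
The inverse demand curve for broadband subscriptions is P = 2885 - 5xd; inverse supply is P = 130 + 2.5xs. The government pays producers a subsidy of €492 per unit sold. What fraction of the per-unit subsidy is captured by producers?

Pre-subsidy: 2885 - 5x = 130 + 2.5x gives x* = 1102/3 and P* = 3145/3.
With the subsidy, sellers receive Ps = Pb + 492 for each unit, where Pb is the price buyers pay.
On the curves, Pb = 2885 - 5x and Ps = 130 + 2.5x; the wedge Ps − Pb = 492 gives 130 + 2.5x − (2885 - 5x) = 492, so x' = 6494/15.
Then Pb = 2885 − 5·(6494/15) = 2161/3 and Ps = 130 + 2.5·(6494/15) = 3637/3.
Buyers' price falls by P* − Pb = 3145/3 − 2161/3 = 328; sellers' price rises by Ps − P* = 3637/3 − 3145/3 = 164.
So producers capture 164/492 = 1/3 of each unit of subsidy.

Producer share = 1/3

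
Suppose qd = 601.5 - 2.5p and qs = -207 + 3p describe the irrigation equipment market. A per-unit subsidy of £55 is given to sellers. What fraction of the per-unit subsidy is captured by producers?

Pre-subsidy: 601.5 - 2.5p = -207 + 3p gives p* = 147, q* = 234.
With the subsidy, sellers receive ps = pb + 55 for each unit, where pb is the price buyers pay.
Supply in terms of pb becomes qs = -207 + 3(pb + 55) = -42 + 3pb. Setting this equal to demand: 601.5 - 2.5pb = -42 + 3pb, so pb = 117.
Sellers receive ps = 117 + 55 = 172; q' = 601.5 − 2.5·117 = 309.
Buyers' price falls by p* − pb = 147 − 117 = 30; sellers' price rises by ps − p* = 172 − 147 = 25.
So producers capture 25/55 = 5/11 of each unit of subsidy.

Producer share = 5/11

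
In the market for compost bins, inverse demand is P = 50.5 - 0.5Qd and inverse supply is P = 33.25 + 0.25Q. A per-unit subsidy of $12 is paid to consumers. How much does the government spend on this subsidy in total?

Government cost = $468

Pre-subsidy: 50.5 - 0.5Q = 33.25 + 0.25Q gives Q* = 23 and P* = 39.
With the rebate, buyers effectively pay Pb = Ps − 12, where Ps is the price sellers receive.
On the curves, Pb = 50.5 - 0.5Q and Ps = 33.25 + 0.25Q; the wedge Ps − Pb = 12 gives 33.25 + 0.25Q − (50.5 - 0.5Q) = 12, so Q' = 39.
Then Pb = 50.5 − 0.5·39 = 31 and Ps = 33.25 + 0.25·39 = 43.
Government outlay = subsidy × quantity = 12 × 39 = 468.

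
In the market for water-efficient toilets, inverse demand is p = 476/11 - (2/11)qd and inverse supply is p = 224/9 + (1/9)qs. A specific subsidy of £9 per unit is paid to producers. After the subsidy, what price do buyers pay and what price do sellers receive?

Pre-subsidy: 476/11 - (2/11)q = 224/9 + (1/9)q gives q* = 1820/29 and p* = 924/29.
With the subsidy, sellers receive ps = pb + 9 for each unit, where pb is the price buyers pay.
On the curves, pb = 476/11 - (2/11)q and ps = 224/9 + (1/9)q; the wedge ps − pb = 9 gives 224/9 + (1/9)q − (476/11 - (2/11)q) = 9, so q' = 2711/29.
Then pb = 476/11 − (2/11)·(2711/29) = 762/29 and ps = 224/9 + (1/9)·(2711/29) = 1023/29.

Buyers pay 762/29; sellers receive 1023/29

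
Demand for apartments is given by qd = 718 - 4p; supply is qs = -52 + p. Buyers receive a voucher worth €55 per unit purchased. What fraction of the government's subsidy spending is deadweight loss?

DWL / government spending = 11/73

Pre-subsidy: 718 - 4p = -52 + p gives p* = 154, q* = 102.
With the rebate, buyers effectively pay pb = ps − 55, where ps is the price sellers receive.
Demand in terms of ps becomes qd = 718 − 4(ps − 55) = 938 - 4ps. Setting this equal to supply: 938 - 4ps = -52 + ps, so ps = 198.
Buyers pay pb = 198 − 55 = 143; q' = -52 + 1·198 = 146.
ΔCS = ½(102 + 146)(154 − 143) = 1364; ΔPS = ½(102 + 146)(198 − 154) = 5456.
Government spending = 55 × 146 = 8030.
DWL = ½ × 55 × (146 − 102) = 1210; fraction = 1210 / 8030 = 11/73.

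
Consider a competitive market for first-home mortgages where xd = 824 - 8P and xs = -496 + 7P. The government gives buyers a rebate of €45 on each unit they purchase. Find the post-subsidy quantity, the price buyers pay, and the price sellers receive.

x' = 288; buyers pay €67; sellers receive €112

Pre-subsidy: 824 - 8P = -496 + 7P gives P* = 88, x* = 120.
With the rebate, buyers effectively pay Pb = Ps − 45, where Ps is the price sellers receive.
Demand in terms of Ps becomes xd = 824 − 8(Ps − 45) = 1184 - 8Ps. Setting this equal to supply: 1184 - 8Ps = -496 + 7Ps, so Ps = 112.
Buyers pay Pb = 112 − 45 = 67; x' = -496 + 7·112 = 288.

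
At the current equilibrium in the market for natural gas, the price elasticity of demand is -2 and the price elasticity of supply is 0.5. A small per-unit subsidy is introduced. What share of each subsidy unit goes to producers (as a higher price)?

Producer share = 0.8

For a small subsidy around the equilibrium, the benefit split depends on the relative slopes, which at a point are proportional to the elasticities.
Buyer share = εs/(εs + |εd|) = 0.5/(0.5 + 2) = 0.2; seller share = |εd|/(εs + |εd|) = 0.8.
So producers capture 0.8 of the subsidy.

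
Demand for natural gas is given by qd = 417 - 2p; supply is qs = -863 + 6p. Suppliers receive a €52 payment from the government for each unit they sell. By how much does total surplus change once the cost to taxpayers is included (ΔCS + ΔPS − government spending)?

Pre-subsidy: 417 - 2p = -863 + 6p gives p* = 160, q* = 97.
With the subsidy, sellers receive ps = pb + 52 for each unit, where pb is the price buyers pay.
Supply in terms of pb becomes qs = -863 + 6(pb + 52) = -551 + 6pb. Setting this equal to demand: 417 - 2pb = -551 + 6pb, so pb = 121.
Sellers receive ps = 121 + 52 = 173; q' = 417 − 2·121 = 175.
ΔCS = ½(97 + 175)(160 − 121) = 5304; ΔPS = ½(97 + 175)(173 − 160) = 1768.
Government spending = 52 × 175 = 9100.
Net change = 5304 + 1768 − 9100 = -2028. The loss equals the DWL triangle ½·52·78.

Net change in total surplus = -€2028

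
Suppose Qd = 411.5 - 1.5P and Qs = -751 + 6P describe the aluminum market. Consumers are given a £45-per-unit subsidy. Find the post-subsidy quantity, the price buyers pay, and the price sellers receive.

Q' = 233; buyers pay £119; sellers receive £164

Pre-subsidy: 411.5 - 1.5P = -751 + 6P gives P* = 155, Q* = 179.
With the rebate, buyers effectively pay Pb = Ps − 45, where Ps is the price sellers receive.
Demand in terms of Ps becomes Qd = 411.5 − 1.5(Ps − 45) = 479 - 1.5Ps. Setting this equal to supply: 479 - 1.5Ps = -751 + 6Ps, so Ps = 164.
Buyers pay Pb = 164 − 45 = 119; Q' = -751 + 6·164 = 233.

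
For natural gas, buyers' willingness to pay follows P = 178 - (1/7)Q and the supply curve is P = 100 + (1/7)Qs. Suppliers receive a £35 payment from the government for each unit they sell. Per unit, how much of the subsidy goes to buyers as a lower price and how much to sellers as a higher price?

Buyers gain £17.5 per unit; sellers gain £17.5 per unit

Pre-subsidy: 178 - (1/7)Q = 100 + (1/7)Q gives Q* = 273 and P* = 139.
With the subsidy, sellers receive Ps = Pb + 35 for each unit, where Pb is the price buyers pay.
On the curves, Pb = 178 - (1/7)Q and Ps = 100 + (1/7)Q; the wedge Ps − Pb = 35 gives 100 + (1/7)Q − (178 - (1/7)Q) = 35, so Q' = 395.5.
Then Pb = 178 − (1/7)·395.5 = 121.5 and Ps = 100 + (1/7)·395.5 = 156.5.
Buyers' price falls by P* − Pb = 139 − 121.5 = 17.5; sellers' price rises by Ps − P* = 156.5 − 139 = 17.5.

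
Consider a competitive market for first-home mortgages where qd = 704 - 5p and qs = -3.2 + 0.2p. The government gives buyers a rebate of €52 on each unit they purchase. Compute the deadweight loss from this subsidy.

Deadweight loss = €260

Pre-subsidy: 704 - 5p = -3.2 + 0.2p gives p* = 136, q* = 24.
With the rebate, buyers effectively pay pb = ps − 52, where ps is the price sellers receive.
Demand in terms of ps becomes qd = 704 − 5(ps − 52) = 964 - 5ps. Setting this equal to supply: 964 - 5ps = -3.2 + 0.2ps, so ps = 186.
Buyers pay pb = 186 − 52 = 134; q' = -3.2 + 0.2·186 = 34.
The subsidy expands output by 34 − 24 = 10 past the efficient level; on those units the gap between marginal cost and willingness to pay runs from 0 up to 52.
DWL = ½ × 52 × 10 = 260.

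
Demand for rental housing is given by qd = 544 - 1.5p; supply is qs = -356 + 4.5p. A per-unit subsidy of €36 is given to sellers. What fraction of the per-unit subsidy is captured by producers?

Producer share = 0.25

Pre-subsidy: 544 - 1.5p = -356 + 4.5p gives p* = 150, q* = 319.
With the subsidy, sellers receive ps = pb + 36 for each unit, where pb is the price buyers pay.
Supply in terms of pb becomes qs = -356 + 4.5(pb + 36) = -194 + 4.5pb. Setting this equal to demand: 544 - 1.5pb = -194 + 4.5pb, so pb = 123.
Sellers receive ps = 123 + 36 = 159; q' = 544 − 1.5·123 = 359.5.
Buyers' price falls by p* − pb = 150 − 123 = 27; sellers' price rises by ps − p* = 159 − 150 = 9.
So producers capture 9/36 = 0.25 of each unit of subsidy.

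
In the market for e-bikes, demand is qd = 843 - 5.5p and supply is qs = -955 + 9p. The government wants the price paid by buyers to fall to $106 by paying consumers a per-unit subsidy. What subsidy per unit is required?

At a buyer price of 106, quantity demanded is 843 − 5.5·106 = 260.
Sellers supply 260 only when they receive ps with -955 + 9·ps = 260, i.e. ps = 135.
s = ps − pb = 135 − 106 = 29.

Required subsidy s = $29 per unit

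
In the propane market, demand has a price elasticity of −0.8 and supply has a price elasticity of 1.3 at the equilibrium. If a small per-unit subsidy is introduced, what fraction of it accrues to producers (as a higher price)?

Producer share = 8/21

For a small subsidy around the equilibrium, the benefit split depends on the relative slopes, which at a point are proportional to the elasticities.
Buyer share = εs/(εs + |εd|) = 1.3/(1.3 + 0.8) = 13/21; seller share = |εd|/(εs + |εd|) = 8/21.
So producers capture 8/21 of the subsidy.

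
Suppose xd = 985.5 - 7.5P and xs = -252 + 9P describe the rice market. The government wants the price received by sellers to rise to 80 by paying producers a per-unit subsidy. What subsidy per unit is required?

Required subsidy s = 11 per unit

At a seller price of 80, quantity supplied is -252 + 9·80 = 468.
Buyers absorb 468 only when they pay Pb with 985.5 − 7.5·Pb = 468, i.e. Pb = 69.
s = Ps − Pb = 80 − 69 = 11.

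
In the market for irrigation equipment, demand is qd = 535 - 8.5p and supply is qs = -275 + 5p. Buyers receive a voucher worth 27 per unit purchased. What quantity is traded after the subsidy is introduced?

q' = 110

Pre-subsidy: 535 - 8.5p = -275 + 5p gives p* = 60, q* = 25.
With the rebate, buyers effectively pay pb = ps − 27, where ps is the price sellers receive.
Demand in terms of ps becomes qd = 535 − 8.5(ps − 27) = 764.5 - 8.5ps. Setting this equal to supply: 764.5 - 8.5ps = -275 + 5ps, so ps = 77.
Buyers pay pb = 77 − 27 = 50; q' = -275 + 5·77 = 110.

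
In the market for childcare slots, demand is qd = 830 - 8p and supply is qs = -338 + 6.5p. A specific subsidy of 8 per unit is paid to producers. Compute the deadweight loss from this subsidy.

Pre-subsidy: 830 - 8p = -338 + 6.5p gives p* = 2336/29, q* = 5382/29.
With the subsidy, sellers receive ps = pb + 8 for each unit, where pb is the price buyers pay.
Supply in terms of pb becomes qs = -338 + 6.5(pb + 8) = -286 + 6.5pb. Setting this equal to demand: 830 - 8pb = -286 + 6.5pb, so pb = 2232/29.
Sellers receive ps = 2232/29 + 8 = 2464/29; q' = 830 − 8·(2232/29) = 6214/29.
The subsidy expands output by 6214/29 − 5382/29 = 832/29 past the efficient level; on those units the gap between marginal cost and willingness to pay runs from 0 up to 8.
DWL = ½ × 8 × 832/29 = 3328/29.

Deadweight loss = 3328/29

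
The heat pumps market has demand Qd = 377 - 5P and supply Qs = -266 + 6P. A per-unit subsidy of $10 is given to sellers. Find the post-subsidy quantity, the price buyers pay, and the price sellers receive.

Pre-subsidy: 377 - 5P = -266 + 6P gives P* = 643/11, Q* = 932/11.
With the subsidy, sellers receive Ps = Pb + 10 for each unit, where Pb is the price buyers pay.
Supply in terms of Pb becomes Qs = -266 + 6(Pb + 10) = -206 + 6Pb. Setting this equal to demand: 377 - 5Pb = -206 + 6Pb, so Pb = 53.
Sellers receive Ps = 53 + 10 = 63; Q' = 377 − 5·53 = 112.

Q' = 112; buyers pay $53; sellers receive $63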